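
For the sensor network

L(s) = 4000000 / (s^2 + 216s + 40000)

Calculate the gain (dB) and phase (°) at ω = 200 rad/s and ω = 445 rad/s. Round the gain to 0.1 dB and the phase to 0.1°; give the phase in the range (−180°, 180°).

At s = jω = j200:
quadratic: (j200)² + 216·j200 + 40000 = 0 + j43200 → |·| ≈ 43200, ∠ ≈ 90.00°
|L| = 4000000 / 43200 ≈ 92.593
Gain = 20 log₁₀(92.593) ≈ 39.33 dB
∠L = 0.00° − 90.00° = -90.00°

At s = jω = j445:
quadratic: (j445)² + 216·j445 + 40000 = -158025 + j96120 → |·| ≈ 1.8496e+05, ∠ ≈ 148.69°
|L| = 4000000 / 1.8496e+05 ≈ 21.626
Gain = 20 log₁₀(21.626) ≈ 26.70 dB
∠L = 0.00° − 148.69° = -148.69°

ω = 200: 39.3 dB, -90.0°; ω = 445: 26.7 dB, -148.7°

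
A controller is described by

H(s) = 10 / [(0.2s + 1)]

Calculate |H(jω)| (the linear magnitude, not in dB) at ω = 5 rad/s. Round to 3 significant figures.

7.07

At ω = 5 rad/s:
pole (1 + j5·0.2) = 1 + j1 → |·| ≈ 1.4142, ∠ ≈ 45.00°
|H| = 10 · 1 / (1.4142) ≈ 7.0711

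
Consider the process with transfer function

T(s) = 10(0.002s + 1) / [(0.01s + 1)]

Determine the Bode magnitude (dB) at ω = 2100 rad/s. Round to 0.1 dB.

6.3 dB

At ω = 2100 rad/s:
zero (1 + j2100·0.002) = 1 + j4.2 → |·| ≈ 4.3174, ∠ ≈ 76.61°
pole (1 + j2100·0.01) = 1 + j21 → |·| ≈ 21.024, ∠ ≈ 87.27°
|T| = 10 · 4.3174 / (21.024) ≈ 2.0536
Gain = 20 log₁₀(2.0536) ≈ 6.25 dB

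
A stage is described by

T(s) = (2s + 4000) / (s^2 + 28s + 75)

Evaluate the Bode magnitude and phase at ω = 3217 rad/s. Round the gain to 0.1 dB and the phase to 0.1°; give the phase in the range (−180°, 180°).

-62.7 dB, -121.4°

Substitute s = j3217:
Numerator: 2(j3217) + 4000 = 4000 + j6434
Denominator: (j3217)^2 + 28(j3217) + 75 = -10349014 + j90076
|N| = √(4000² + 6434²) ≈ 7576, ∠N ≈ 58.13°
|D| = √(10349014² + 90076²) ≈ 1.0349e+07, ∠D ≈ 179.50°
|T| = 7576 / 1.0349e+07 ≈ 0.00073205
Gain = 20 log₁₀(0.00073205) ≈ -62.71 dB
∠T = 58.13° − 179.50° = -121.37°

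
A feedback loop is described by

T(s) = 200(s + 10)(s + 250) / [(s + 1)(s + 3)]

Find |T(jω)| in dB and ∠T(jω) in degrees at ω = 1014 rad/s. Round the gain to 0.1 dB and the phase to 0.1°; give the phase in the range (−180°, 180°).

At s = jω = j1014:
zero (s+10): 10 + j1014 → |·| = √(10²+1014²) = √1028296 ≈ 1014, ∠ = arctan(1014/10) ≈ 89.43°
zero (s+250): 250 + j1014 → |·| = √(250²+1014²) = √1090696 ≈ 1044.4, ∠ = arctan(1014/250) ≈ 76.15°
pole (s+1): 1 + j1014 → |·| = √(1²+1014²) = √1028197 ≈ 1014, ∠ = arctan(1014/1) ≈ 89.94°
pole (s+3): 3 + j1014 → |·| = √(3²+1014²) = √1028205 ≈ 1014, ∠ = arctan(1014/3) ≈ 89.83°
|T| = 200 · 1.059e+06 / 1.0282e+06 ≈ 205.99
Gain = 20 log₁₀(205.99) ≈ 46.28 dB
∠T = 165.58° − 179.77° = -14.19°

46.3 dB, -14.2°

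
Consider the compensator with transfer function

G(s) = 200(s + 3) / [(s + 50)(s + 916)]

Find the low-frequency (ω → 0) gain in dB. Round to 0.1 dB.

-37.7 dB

G(0) = 200·3 / (50·916) ≈ 0.0131
20 log₁₀(0.0131) ≈ -37.65 dB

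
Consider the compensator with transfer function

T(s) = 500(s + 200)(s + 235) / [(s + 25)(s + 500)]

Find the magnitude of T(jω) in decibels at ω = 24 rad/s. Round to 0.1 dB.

At s = jω = j24:
zero (s+200): 200 + j24 → |·| = √(200²+24²) = √40576 ≈ 201.43, ∠ = arctan(24/200) ≈ 6.84°
zero (s+235): 235 + j24 → |·| = √(235²+24²) = √55801 ≈ 236.22, ∠ = arctan(24/235) ≈ 5.83°
pole (s+25): 25 + j24 → |·| = √(25²+24²) = √1201 ≈ 34.655, ∠ = arctan(24/25) ≈ 43.83°
pole (s+500): 500 + j24 → |·| = √(500²+24²) = √250576 ≈ 500.58, ∠ = arctan(24/500) ≈ 2.75°
|T| = 500 · 47582 / 17348 ≈ 1371.4
Gain = 20 log₁₀(1371.4) ≈ 62.74 dB

62.7 dB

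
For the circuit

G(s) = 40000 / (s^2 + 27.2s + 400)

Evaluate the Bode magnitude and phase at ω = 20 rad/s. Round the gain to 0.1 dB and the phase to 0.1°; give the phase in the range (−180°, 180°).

37.3 dB, -90.0°

At s = jω = j20:
quadratic: (j20)² + 27.2·j20 + 400 = 0 + j544 → |·| ≈ 544, ∠ ≈ 90.00°
|G| = 40000 / 544 ≈ 73.529
Gain = 20 log₁₀(73.529) ≈ 37.33 dB
∠G = 0.00° − 90.00° = -90.00°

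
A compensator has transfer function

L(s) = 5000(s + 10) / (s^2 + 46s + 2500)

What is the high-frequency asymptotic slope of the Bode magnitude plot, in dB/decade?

-20 dB/decade

Each pole contributes −20 dB/decade at high frequency; each zero contributes +20 dB/decade.
Net: 1 zero(s) − 2 pole(s) → -20 dB/decade.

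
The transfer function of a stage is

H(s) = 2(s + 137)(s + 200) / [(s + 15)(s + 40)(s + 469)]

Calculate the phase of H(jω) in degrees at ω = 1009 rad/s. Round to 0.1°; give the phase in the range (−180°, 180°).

At s = jω = j1009:
zero (s+137): 137 + j1009 → |·| = √(137²+1009²) = √1036850 ≈ 1018.3, ∠ = arctan(1009/137) ≈ 82.27°
zero (s+200): 200 + j1009 → |·| = √(200²+1009²) = √1058081 ≈ 1028.6, ∠ = arctan(1009/200) ≈ 78.79°
pole (s+15): 15 + j1009 → |·| = √(15²+1009²) = √1018306 ≈ 1009.1, ∠ = arctan(1009/15) ≈ 89.15°
pole (s+40): 40 + j1009 → |·| = √(40²+1009²) = √1019681 ≈ 1009.8, ∠ = arctan(1009/40) ≈ 87.73°
pole (s+469): 469 + j1009 → |·| = √(469²+1009²) = √1238042 ≈ 1112.7, ∠ = arctan(1009/469) ≈ 65.07°
∠H = 161.06° − 241.95° = -80.89°

-80.9°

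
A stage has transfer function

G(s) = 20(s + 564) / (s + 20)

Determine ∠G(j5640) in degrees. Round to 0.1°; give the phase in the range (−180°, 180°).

At s = jω = j5640:
zero (s+564): 564 + j5640 → |·| = √(564²+5640²) = √32127696 ≈ 5668.1, ∠ = arctan(5640/564) ≈ 84.29°
pole (s+20): 20 + j5640 → |·| = √(20²+5640²) = √31810000 ≈ 5640, ∠ = arctan(5640/20) ≈ 89.80°
∠G = 84.29° − 89.80° = -5.51°

-5.5°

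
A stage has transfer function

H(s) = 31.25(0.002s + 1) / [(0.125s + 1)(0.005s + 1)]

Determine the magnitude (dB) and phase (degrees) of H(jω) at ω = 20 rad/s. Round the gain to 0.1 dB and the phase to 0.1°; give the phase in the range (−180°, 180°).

21.3 dB, -71.6°

At ω = 20 rad/s:
zero (1 + j20·0.002) = 1 + j0.04 → |·| ≈ 1.0008, ∠ ≈ 2.29°
pole (1 + j20·0.125) = 1 + j2.5 → |·| ≈ 2.6926, ∠ ≈ 68.20°
pole (1 + j20·0.005) = 1 + j0.1 → |·| ≈ 1.005, ∠ ≈ 5.71°
|H| = 31.25 · 1.0008 / (2.6926 · 1.005) ≈ 11.557
Gain = 20 log₁₀(11.557) ≈ 21.26 dB
∠H = (2.29°) − (68.20° + 5.71°) = -71.62°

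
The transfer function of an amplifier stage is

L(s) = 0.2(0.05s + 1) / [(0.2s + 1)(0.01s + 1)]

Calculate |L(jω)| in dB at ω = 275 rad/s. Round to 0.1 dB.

-35.3 dB

At ω = 275 rad/s:
zero (1 + j275·0.05) = 1 + j13.75 → |·| ≈ 13.786, ∠ ≈ 85.84°
pole (1 + j275·0.2) = 1 + j55 → |·| ≈ 55.009, ∠ ≈ 88.96°
pole (1 + j275·0.01) = 1 + j2.75 → |·| ≈ 2.9262, ∠ ≈ 70.02°
|L| = 0.2 · 13.786 / (55.009 · 2.9262) ≈ 0.017129
Gain = 20 log₁₀(0.017129) ≈ -35.33 dB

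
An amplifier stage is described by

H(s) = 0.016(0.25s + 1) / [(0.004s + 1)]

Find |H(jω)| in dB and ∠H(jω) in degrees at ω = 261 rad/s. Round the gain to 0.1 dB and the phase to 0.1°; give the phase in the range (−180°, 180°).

At ω = 261 rad/s:
zero (1 + j261·0.25) = 1 + j65.25 → |·| ≈ 65.258, ∠ ≈ 89.12°
pole (1 + j261·0.004) = 1 + j1.044 → |·| ≈ 1.4457, ∠ ≈ 46.23°
|H| = 0.016 · 65.258 / (1.4457) ≈ 0.72223
Gain = 20 log₁₀(0.72223) ≈ -2.83 dB
∠H = (89.12°) − (46.23°) = 42.89°

-2.8 dB, 42.9°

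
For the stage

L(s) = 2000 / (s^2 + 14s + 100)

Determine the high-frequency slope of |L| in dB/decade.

-40 dB/decade

Each pole contributes −20 dB/decade at high frequency; each zero contributes +20 dB/decade.
Net: 0 zero(s) − 2 pole(s) → -40 dB/decade.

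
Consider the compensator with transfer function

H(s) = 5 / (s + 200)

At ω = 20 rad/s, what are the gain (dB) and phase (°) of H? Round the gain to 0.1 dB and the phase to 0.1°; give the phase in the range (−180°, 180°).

-32.1 dB, -5.7°

At s = jω = j20:
pole (s+200): 200 + j20 → |·| = √(200²+20²) = √40400 ≈ 201, ∠ = arctan(20/200) ≈ 5.71°
|H| = 5 / 201 ≈ 0.024876
Gain = 20 log₁₀(0.024876) ≈ -32.08 dB
∠H = 0.00° − 5.71° = -5.71°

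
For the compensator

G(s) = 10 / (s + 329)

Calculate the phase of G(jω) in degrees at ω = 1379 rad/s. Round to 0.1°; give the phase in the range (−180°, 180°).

At s = jω = j1379:
pole (s+329): 329 + j1379 → |·| = √(329²+1379²) = √2009882 ≈ 1417.7, ∠ = arctan(1379/329) ≈ 76.58°
∠G = 0.00° − 76.58° = -76.58°

-76.6°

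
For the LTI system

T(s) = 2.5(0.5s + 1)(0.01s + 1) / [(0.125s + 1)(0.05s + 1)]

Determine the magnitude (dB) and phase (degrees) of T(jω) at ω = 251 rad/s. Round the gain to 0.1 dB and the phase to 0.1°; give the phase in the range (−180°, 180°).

6.6 dB, -15.8°

At ω = 251 rad/s:
zero (1 + j251·0.5) = 1 + j125.5 → |·| ≈ 125.5, ∠ ≈ 89.54°
zero (1 + j251·0.01) = 1 + j2.51 → |·| ≈ 2.7019, ∠ ≈ 68.28°
pole (1 + j251·0.125) = 1 + j31.375 → |·| ≈ 31.391, ∠ ≈ 88.17°
pole (1 + j251·0.05) = 1 + j12.55 → |·| ≈ 12.59, ∠ ≈ 85.44°
|T| = 2.5 · 125.5 · 2.7019 / (31.391 · 12.59) ≈ 2.145
Gain = 20 log₁₀(2.145) ≈ 6.63 dB
∠T = (89.54° + 68.28°) − (88.17° + 85.44°) = -15.79°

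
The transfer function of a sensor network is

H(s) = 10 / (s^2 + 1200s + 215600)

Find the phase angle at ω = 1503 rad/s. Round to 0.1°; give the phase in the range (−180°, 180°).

Substitute s = j1503:
Numerator: 10 = 10 + j0
Denominator: (j1503)^2 + 1200(j1503) + 215600 = -2043409 + j1803600
|N| = √(10² + 0²) ≈ 10, ∠N ≈ 0.00°
|D| = √(2043409² + 1803600²) ≈ 2.7255e+06, ∠D ≈ 138.57°
∠H = 0.00° − 138.57° = -138.57°

-138.6°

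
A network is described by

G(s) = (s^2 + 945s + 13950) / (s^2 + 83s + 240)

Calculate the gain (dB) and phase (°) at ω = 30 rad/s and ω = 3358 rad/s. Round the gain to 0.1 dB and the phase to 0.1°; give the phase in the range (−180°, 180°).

Substitute s = j30:
Numerator: (j30)^2 + 945(j30) + 13950 = 13050 + j28350
Denominator: (j30)^2 + 83(j30) + 240 = -660 + j2490
|N| = √(13050² + 28350²) ≈ 31209, ∠N ≈ 65.28°
|D| = √(660² + 2490²) ≈ 2576, ∠D ≈ 104.85°
|G| = 31209 / 2576 ≈ 12.115
Gain = 20 log₁₀(12.115) ≈ 21.67 dB
∠G = 65.28° − 104.85° = -39.57°

Substitute s = j3358:
Numerator: (j3358)^2 + 945(j3358) + 13950 = -11262214 + j3173310
Denominator: (j3358)^2 + 83(j3358) + 240 = -11275924 + j278714
|N| = √(11262214² + 3173310²) ≈ 1.1701e+07, ∠N ≈ 164.26°
|D| = √(11275924² + 278714²) ≈ 1.1279e+07, ∠D ≈ 178.58°
|G| = 1.1701e+07 / 1.1279e+07 ≈ 1.0374
Gain = 20 log₁₀(1.0374) ≈ 0.32 dB
∠G = 164.26° − 178.58° = -14.32°

ω = 30: 21.7 dB, -39.6°; ω = 3358: 0.3 dB, -14.3°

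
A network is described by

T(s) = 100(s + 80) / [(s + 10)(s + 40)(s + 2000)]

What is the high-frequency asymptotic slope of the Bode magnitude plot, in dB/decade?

Each pole contributes −20 dB/decade at high frequency; each zero contributes +20 dB/decade.
Net: 1 zero(s) − 3 pole(s) → -40 dB/decade.

-40 dB/decade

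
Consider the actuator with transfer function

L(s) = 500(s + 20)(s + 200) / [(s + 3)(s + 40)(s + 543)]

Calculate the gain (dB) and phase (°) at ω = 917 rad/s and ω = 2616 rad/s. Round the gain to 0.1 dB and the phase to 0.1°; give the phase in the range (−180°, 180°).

At s = jω = j917:
zero (s+20): 20 + j917 → |·| = √(20²+917²) = √841289 ≈ 917.22, ∠ = arctan(917/20) ≈ 88.75°
zero (s+200): 200 + j917 → |·| = √(200²+917²) = √880889 ≈ 938.56, ∠ = arctan(917/200) ≈ 77.70°
pole (s+3): 3 + j917 → |·| = √(3²+917²) = √840898 ≈ 917, ∠ = arctan(917/3) ≈ 89.81°
pole (s+40): 40 + j917 → |·| = √(40²+917²) = √842489 ≈ 917.87, ∠ = arctan(917/40) ≈ 87.50°
pole (s+543): 543 + j917 → |·| = √(543²+917²) = √1135738 ≈ 1065.7, ∠ = arctan(917/543) ≈ 59.37°
|L| = 500 · 8.6087e+05 / 8.9699e+08 ≈ 0.47987
Gain = 20 log₁₀(0.47987) ≈ -6.38 dB
∠L = 166.45° − 236.68° = -70.23°

At s = jω = j2616:
zero (s+20): 20 + j2616 → |·| = √(20²+2616²) = √6843856 ≈ 2616.1, ∠ = arctan(2616/20) ≈ 89.56°
zero (s+200): 200 + j2616 → |·| = √(200²+2616²) = √6883456 ≈ 2623.6, ∠ = arctan(2616/200) ≈ 85.63°
pole (s+3): 3 + j2616 → |·| = √(3²+2616²) = √6843465 ≈ 2616, ∠ = arctan(2616/3) ≈ 89.93°
pole (s+40): 40 + j2616 → |·| = √(40²+2616²) = √6845056 ≈ 2616.3, ∠ = arctan(2616/40) ≈ 89.12°
pole (s+543): 543 + j2616 → |·| = √(543²+2616²) = √7138305 ≈ 2671.8, ∠ = arctan(2616/543) ≈ 78.27°
|L| = 500 · 6.8636e+06 / 1.8286e+10 ≈ 0.18767
Gain = 20 log₁₀(0.18767) ≈ -14.53 dB
∠L = 175.19° − 257.32° = -82.13°

ω = 917: -6.4 dB, -70.2°; ω = 2616: -14.5 dB, -82.1°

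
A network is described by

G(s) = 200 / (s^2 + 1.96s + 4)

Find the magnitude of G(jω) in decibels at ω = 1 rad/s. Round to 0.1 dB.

34.9 dB

At s = jω = j1:
quadratic: (j1)² + 1.96·j1 + 4 = 3 + j1.96 → |·| ≈ 3.5835, ∠ ≈ 33.16°
|G| = 200 / 3.5835 ≈ 55.811
Gain = 20 log₁₀(55.811) ≈ 34.93 dB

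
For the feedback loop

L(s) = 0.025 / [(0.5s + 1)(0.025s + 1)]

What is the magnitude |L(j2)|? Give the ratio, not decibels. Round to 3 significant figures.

At ω = 2 rad/s:
pole (1 + j2·0.5) = 1 + j1 → |·| ≈ 1.4142, ∠ ≈ 45.00°
pole (1 + j2·0.025) = 1 + j0.05 → |·| ≈ 1.0012, ∠ ≈ 2.86°
|L| = 0.025 · 1 / (1.4142 · 1.0012) ≈ 0.017657

0.0177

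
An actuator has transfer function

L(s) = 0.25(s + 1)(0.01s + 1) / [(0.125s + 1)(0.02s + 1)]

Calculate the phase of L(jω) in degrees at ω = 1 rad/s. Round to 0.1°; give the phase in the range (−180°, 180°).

37.3°

At ω = 1 rad/s:
zero (1 + j1·1) = 1 + j1 → |·| ≈ 1.4142, ∠ ≈ 45.00°
zero (1 + j1·0.01) = 1 + j0.01 → |·| ≈ 1, ∠ ≈ 0.57°
pole (1 + j1·0.125) = 1 + j0.125 → |·| ≈ 1.0078, ∠ ≈ 7.13°
pole (1 + j1·0.02) = 1 + j0.02 → |·| ≈ 1.0002, ∠ ≈ 1.15°
∠L = (45.00° + 0.57°) − (7.13° + 1.15°) = 37.29°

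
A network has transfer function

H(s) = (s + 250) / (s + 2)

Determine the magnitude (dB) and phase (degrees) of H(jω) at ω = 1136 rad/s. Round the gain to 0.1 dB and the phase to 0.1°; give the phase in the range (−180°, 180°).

Substitute s = j1136:
Numerator: (j1136) + 250 = 250 + j1136
Denominator: (j1136) + 2 = 2 + j1136
|N| = √(250² + 1136²) ≈ 1163.2, ∠N ≈ 77.59°
|D| = √(2² + 1136²) ≈ 1136, ∠D ≈ 89.90°
|H| = 1163.2 / 1136 ≈ 1.0239
Gain = 20 log₁₀(1.0239) ≈ 0.21 dB
∠H = 77.59° − 89.90° = -12.31°

0.2 dB, -12.3°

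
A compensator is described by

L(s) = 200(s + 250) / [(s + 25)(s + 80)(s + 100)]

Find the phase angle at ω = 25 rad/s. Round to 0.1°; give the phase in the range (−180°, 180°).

-70.7°

At s = jω = j25:
zero (s+250): 250 + j25 → |·| = √(250²+25²) = √63125 ≈ 251.25, ∠ = arctan(25/250) ≈ 5.71°
pole (s+25): 25 + j25 → |·| = √(25²+25²) = √1250 ≈ 35.355, ∠ = arctan(25/25) ≈ 45.00°
pole (s+80): 80 + j25 → |·| = √(80²+25²) = √7025 ≈ 83.815, ∠ = arctan(25/80) ≈ 17.35°
pole (s+100): 100 + j25 → |·| = √(100²+25²) = √10625 ≈ 103.08, ∠ = arctan(25/100) ≈ 14.04°
∠L = 5.71° − 76.39° = -70.68°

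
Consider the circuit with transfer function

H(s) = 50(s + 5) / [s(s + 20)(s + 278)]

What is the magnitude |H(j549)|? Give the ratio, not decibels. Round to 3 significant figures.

At s = jω = j549:
zero (s+5): 5 + j549 → |·| = √(5²+549²) = √301426 ≈ 549.02, ∠ = arctan(549/5) ≈ 89.48°
pole (s+20): 20 + j549 → |·| = √(20²+549²) = √301801 ≈ 549.36, ∠ = arctan(549/20) ≈ 87.91°
pole (s+278): 278 + j549 → |·| = √(278²+549²) = √378685 ≈ 615.37, ∠ = arctan(549/278) ≈ 63.14°
pole at origin: |s| = 549, ∠ = 90.00° (in denominator)
|H| = 50 · 549.02 / 1.8559e+08 ≈ 0.00014791

0.000148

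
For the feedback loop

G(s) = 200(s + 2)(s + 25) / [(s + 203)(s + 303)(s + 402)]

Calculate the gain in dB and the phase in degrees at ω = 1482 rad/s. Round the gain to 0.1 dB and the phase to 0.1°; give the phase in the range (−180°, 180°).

At s = jω = j1482:
zero (s+2): 2 + j1482 → |·| = √(2²+1482²) = √2196328 ≈ 1482, ∠ = arctan(1482/2) ≈ 89.92°
zero (s+25): 25 + j1482 → |·| = √(25²+1482²) = √2196949 ≈ 1482.2, ∠ = arctan(1482/25) ≈ 89.03°
pole (s+203): 203 + j1482 → |·| = √(203²+1482²) = √2237533 ≈ 1495.8, ∠ = arctan(1482/203) ≈ 82.20°
pole (s+303): 303 + j1482 → |·| = √(303²+1482²) = √2288133 ≈ 1512.7, ∠ = arctan(1482/303) ≈ 78.44°
pole (s+402): 402 + j1482 → |·| = √(402²+1482²) = √2357928 ≈ 1535.6, ∠ = arctan(1482/402) ≈ 74.82°
|G| = 200 · 2.1966e+06 / 3.4746e+09 ≈ 0.12644
Gain = 20 log₁₀(0.12644) ≈ -17.96 dB
∠G = 178.95° − 235.46° = -56.51°

-18.0 dB, -56.5°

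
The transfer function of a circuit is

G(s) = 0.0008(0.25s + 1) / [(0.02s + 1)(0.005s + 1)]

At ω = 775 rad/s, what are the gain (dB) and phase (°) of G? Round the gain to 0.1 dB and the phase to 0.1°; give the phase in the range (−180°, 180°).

At ω = 775 rad/s:
zero (1 + j775·0.25) = 1 + j193.75 → |·| ≈ 193.75, ∠ ≈ 89.70°
pole (1 + j775·0.02) = 1 + j15.5 → |·| ≈ 15.532, ∠ ≈ 86.31°
pole (1 + j775·0.005) = 1 + j3.875 → |·| ≈ 4.002, ∠ ≈ 75.53°
|G| = 0.0008 · 193.75 / (15.532 · 4.002) ≈ 0.0024936
Gain = 20 log₁₀(0.0024936) ≈ -52.06 dB
∠G = (89.70°) − (86.31° + 75.53°) = -72.14°

-52.1 dB, -72.1°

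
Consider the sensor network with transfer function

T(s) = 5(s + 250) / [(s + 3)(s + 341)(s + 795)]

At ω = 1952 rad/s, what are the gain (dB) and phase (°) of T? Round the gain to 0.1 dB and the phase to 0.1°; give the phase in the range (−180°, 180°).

-118.4 dB, -155.1°

At s = jω = j1952:
zero (s+250): 250 + j1952 → |·| = √(250²+1952²) = √3872804 ≈ 1967.9, ∠ = arctan(1952/250) ≈ 82.70°
pole (s+3): 3 + j1952 → |·| = √(3²+1952²) = √3810313 ≈ 1952, ∠ = arctan(1952/3) ≈ 89.91°
pole (s+341): 341 + j1952 → |·| = √(341²+1952²) = √3926585 ≈ 1981.6, ∠ = arctan(1952/341) ≈ 80.09°
pole (s+795): 795 + j1952 → |·| = √(795²+1952²) = √4442329 ≈ 2107.7, ∠ = arctan(1952/795) ≈ 67.84°
|T| = 5 · 1967.9 / 8.1528e+09 ≈ 1.2069e-06
Gain = 20 log₁₀(1.2069e-06) ≈ -118.37 dB
∠T = 82.70° − 237.84° = -155.14°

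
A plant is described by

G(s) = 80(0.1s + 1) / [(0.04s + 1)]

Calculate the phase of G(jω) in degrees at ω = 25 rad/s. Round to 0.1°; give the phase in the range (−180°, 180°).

23.2°

At ω = 25 rad/s:
zero (1 + j25·0.1) = 1 + j2.5 → |·| ≈ 2.6926, ∠ ≈ 68.20°
pole (1 + j25·0.04) = 1 + j1 → |·| ≈ 1.4142, ∠ ≈ 45.00°
∠G = (68.20°) − (45.00°) = 23.20°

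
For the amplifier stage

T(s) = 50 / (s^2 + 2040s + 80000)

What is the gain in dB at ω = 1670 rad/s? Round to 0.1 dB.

Substitute s = j1670:
Numerator: 50 = 50 + j0
Denominator: (j1670)^2 + 2040(j1670) + 80000 = -2708900 + j3406800
|N| = √(50² + 0²) ≈ 50, ∠N ≈ 0.00°
|D| = √(2708900² + 3406800²) ≈ 4.3525e+06, ∠D ≈ 128.49°
|T| = 50 / 4.3525e+06 ≈ 1.1488e-05
Gain = 20 log₁₀(1.1488e-05) ≈ -98.80 dB

-98.8 dB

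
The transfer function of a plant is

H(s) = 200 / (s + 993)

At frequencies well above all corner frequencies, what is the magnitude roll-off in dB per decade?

-20 dB/decade

Each pole contributes −20 dB/decade at high frequency; each zero contributes +20 dB/decade.
Net: 0 zero(s) − 1 pole(s) → -20 dB/decade.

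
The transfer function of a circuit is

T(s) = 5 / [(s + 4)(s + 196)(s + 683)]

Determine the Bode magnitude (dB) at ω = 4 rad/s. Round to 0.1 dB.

-103.6 dB

At s = jω = j4:
pole (s+4): 4 + j4 → |·| = √(4²+4²) = √32 ≈ 5.6569, ∠ = arctan(4/4) ≈ 45.00°
pole (s+196): 196 + j4 → |·| = √(196²+4²) = √38432 ≈ 196.04, ∠ = arctan(4/196) ≈ 1.17°
pole (s+683): 683 + j4 → |·| = √(683²+4²) = √466505 ≈ 683.01, ∠ = arctan(4/683) ≈ 0.34°
|T| = 5 / 7.5744e+05 ≈ 6.6012e-06
Gain = 20 log₁₀(6.6012e-06) ≈ -103.61 dB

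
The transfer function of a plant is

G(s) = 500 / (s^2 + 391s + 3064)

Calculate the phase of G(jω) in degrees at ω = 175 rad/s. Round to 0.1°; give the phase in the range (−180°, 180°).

Substitute s = j175:
Numerator: 500 = 500 + j0
Denominator: (j175)^2 + 391(j175) + 3064 = -27561 + j68425
|N| = √(500² + 0²) ≈ 500, ∠N ≈ 0.00°
|D| = √(27561² + 68425²) ≈ 73767, ∠D ≈ 111.94°
∠G = 0.00° − 111.94° = -111.94°

-111.9°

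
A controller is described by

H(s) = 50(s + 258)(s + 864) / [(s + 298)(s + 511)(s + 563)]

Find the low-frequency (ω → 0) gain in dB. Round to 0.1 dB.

H(0) = 50·258·864 / (298·511·563) ≈ 0.13
20 log₁₀(0.13) ≈ -17.72 dB

-17.7 dB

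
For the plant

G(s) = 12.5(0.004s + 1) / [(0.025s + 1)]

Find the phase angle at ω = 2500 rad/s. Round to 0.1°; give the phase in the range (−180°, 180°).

At ω = 2500 rad/s:
zero (1 + j2500·0.004) = 1 + j10 → |·| ≈ 10.05, ∠ ≈ 84.29°
pole (1 + j2500·0.025) = 1 + j62.5 → |·| ≈ 62.508, ∠ ≈ 89.08°
∠G = (84.29°) − (89.08°) = -4.79°

-4.8°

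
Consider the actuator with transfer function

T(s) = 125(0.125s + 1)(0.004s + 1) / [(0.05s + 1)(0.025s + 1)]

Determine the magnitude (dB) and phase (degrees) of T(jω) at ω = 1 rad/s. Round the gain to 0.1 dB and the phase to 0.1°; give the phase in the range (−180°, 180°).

At ω = 1 rad/s:
zero (1 + j1·0.125) = 1 + j0.125 → |·| ≈ 1.0078, ∠ ≈ 7.13°
zero (1 + j1·0.004) = 1 + j0.004 → |·| ≈ 1, ∠ ≈ 0.23°
pole (1 + j1·0.05) = 1 + j0.05 → |·| ≈ 1.0012, ∠ ≈ 2.86°
pole (1 + j1·0.025) = 1 + j0.025 → |·| ≈ 1.0003, ∠ ≈ 1.43°
|T| = 125 · 1.0078 · 1 / (1.0012 · 1.0003) ≈ 125.79
Gain = 20 log₁₀(125.79) ≈ 41.99 dB
∠T = (7.13° + 0.23°) − (2.86° + 1.43°) = 3.07°

42.0 dB, 3.1°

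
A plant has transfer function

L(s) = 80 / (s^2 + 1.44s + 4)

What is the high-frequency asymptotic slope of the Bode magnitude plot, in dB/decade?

Each pole contributes −20 dB/decade at high frequency; each zero contributes +20 dB/decade.
Net: 0 zero(s) − 2 pole(s) → -40 dB/decade.

-40 dB/decade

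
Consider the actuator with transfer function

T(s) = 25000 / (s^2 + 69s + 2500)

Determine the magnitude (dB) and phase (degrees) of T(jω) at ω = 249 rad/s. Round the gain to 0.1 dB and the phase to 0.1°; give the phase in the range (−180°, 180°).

-7.9 dB, -163.9°

At s = jω = j249:
quadratic: (j249)² + 69·j249 + 2500 = -59501 + j17181 → |·| ≈ 61932, ∠ ≈ 163.89°
|T| = 25000 / 61932 ≈ 0.40367
Gain = 20 log₁₀(0.40367) ≈ -7.88 dB
∠T = 0.00° − 163.89° = -163.89°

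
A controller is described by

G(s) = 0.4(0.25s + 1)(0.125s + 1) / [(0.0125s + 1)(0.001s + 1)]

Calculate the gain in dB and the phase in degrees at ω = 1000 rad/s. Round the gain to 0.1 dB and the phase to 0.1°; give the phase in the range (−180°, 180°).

57.0 dB, 48.9°

At ω = 1000 rad/s:
zero (1 + j1000·0.25) = 1 + j250 → |·| ≈ 250, ∠ ≈ 89.77°
zero (1 + j1000·0.125) = 1 + j125 → |·| ≈ 125, ∠ ≈ 89.54°
pole (1 + j1000·0.0125) = 1 + j12.5 → |·| ≈ 12.54, ∠ ≈ 85.43°
pole (1 + j1000·0.001) = 1 + j1 → |·| ≈ 1.4142, ∠ ≈ 45.00°
|G| = 0.4 · 250 · 125 / (12.54 · 1.4142) ≈ 704.86
Gain = 20 log₁₀(704.86) ≈ 56.96 dB
∠G = (89.77° + 89.54°) − (85.43° + 45.00°) = 48.88°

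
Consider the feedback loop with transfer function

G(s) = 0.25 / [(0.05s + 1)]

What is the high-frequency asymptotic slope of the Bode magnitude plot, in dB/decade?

-20 dB/decade

Each pole contributes −20 dB/decade at high frequency; each zero contributes +20 dB/decade.
Net: 0 zero(s) − 1 pole(s) → -20 dB/decade.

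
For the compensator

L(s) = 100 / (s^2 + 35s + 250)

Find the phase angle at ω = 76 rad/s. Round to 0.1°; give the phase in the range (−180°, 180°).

-154.3°

Substitute s = j76:
Numerator: 100 = 100 + j0
Denominator: (j76)^2 + 35(j76) + 250 = -5526 + j2660
|N| = √(100² + 0²) ≈ 100, ∠N ≈ 0.00°
|D| = √(5526² + 2660²) ≈ 6132.9, ∠D ≈ 154.30°
∠L = 0.00° − 154.30° = -154.30°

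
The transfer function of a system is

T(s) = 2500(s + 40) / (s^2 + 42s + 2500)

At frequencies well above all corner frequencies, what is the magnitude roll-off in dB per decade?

-20 dB/decade

Each pole contributes −20 dB/decade at high frequency; each zero contributes +20 dB/decade.
Net: 1 zero(s) − 2 pole(s) → -20 dB/decade.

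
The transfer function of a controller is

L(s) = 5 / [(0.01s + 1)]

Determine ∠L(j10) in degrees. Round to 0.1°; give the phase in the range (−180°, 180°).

-5.7°

At ω = 10 rad/s:
pole (1 + j10·0.01) = 1 + j0.1 → |·| ≈ 1.005, ∠ ≈ 5.71°
∠L = (0°) − (5.71°) = -5.71°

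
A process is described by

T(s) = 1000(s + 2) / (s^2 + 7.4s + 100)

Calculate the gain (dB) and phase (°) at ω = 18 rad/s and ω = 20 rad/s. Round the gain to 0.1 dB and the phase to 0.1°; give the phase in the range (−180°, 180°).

ω = 18: 36.8 dB, -65.6°; ω = 20: 35.6 dB, -69.5°

At s = jω = j18:
zero (s+2): 2 + j18 → |·| = √(2²+18²) = √328 ≈ 18.111, ∠ = arctan(18/2) ≈ 83.66°
quadratic: (j18)² + 7.4·j18 + 100 = -224 + j133.2 → |·| ≈ 260.61, ∠ ≈ 149.26°
|T| = 1000 · 18.111 / 260.61 ≈ 69.495
Gain = 20 log₁₀(69.495) ≈ 36.84 dB
∠T = 83.66° − 149.26° = -65.60°

At s = jω = j20:
zero (s+2): 2 + j20 → |·| = √(2²+20²) = √404 ≈ 20.1, ∠ = arctan(20/2) ≈ 84.29°
quadratic: (j20)² + 7.4·j20 + 100 = -300 + j148 → |·| ≈ 334.52, ∠ ≈ 153.74°
|T| = 1000 · 20.1 / 334.52 ≈ 60.086
Gain = 20 log₁₀(60.086) ≈ 35.58 dB
∠T = 84.29° − 153.74° = -69.45°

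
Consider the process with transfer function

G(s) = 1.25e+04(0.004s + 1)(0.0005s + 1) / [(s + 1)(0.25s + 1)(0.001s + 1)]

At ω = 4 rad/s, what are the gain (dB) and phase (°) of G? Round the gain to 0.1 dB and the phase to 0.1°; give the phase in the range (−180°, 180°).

66.6 dB, -120.2°

At ω = 4 rad/s:
zero (1 + j4·0.004) = 1 + j0.016 → |·| ≈ 1.0001, ∠ ≈ 0.92°
zero (1 + j4·0.0005) = 1 + j0.002 → |·| ≈ 1, ∠ ≈ 0.11°
pole (1 + j4·1) = 1 + j4 → |·| ≈ 4.1231, ∠ ≈ 75.96°
pole (1 + j4·0.25) = 1 + j1 → |·| ≈ 1.4142, ∠ ≈ 45.00°
pole (1 + j4·0.001) = 1 + j0.004 → |·| ≈ 1, ∠ ≈ 0.23°
|G| = 1.25e+04 · 1.0001 · 1 / (4.1231 · 1.4142 · 1) ≈ 2144
Gain = 20 log₁₀(2144) ≈ 66.62 dB
∠G = (0.92° + 0.11°) − (75.96° + 45.00° + 0.23°) = -120.16°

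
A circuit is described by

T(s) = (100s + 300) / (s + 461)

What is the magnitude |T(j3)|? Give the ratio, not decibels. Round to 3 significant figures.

Substitute s = j3:
Numerator: 100(j3) + 300 = 300 + j300
Denominator: (j3) + 461 = 461 + j3
|N| = √(300² + 300²) ≈ 424.26, ∠N ≈ 45.00°
|D| = √(461² + 3²) ≈ 461.01, ∠D ≈ 0.37°
|T| = 424.26 / 461.01 ≈ 0.92028

0.920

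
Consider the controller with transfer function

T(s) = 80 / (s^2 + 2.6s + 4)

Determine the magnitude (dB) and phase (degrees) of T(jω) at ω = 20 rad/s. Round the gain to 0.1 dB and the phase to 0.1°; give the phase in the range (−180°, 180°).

At s = jω = j20:
quadratic: (j20)² + 2.6·j20 + 4 = -396 + j52 → |·| ≈ 399.4, ∠ ≈ 172.52°
|T| = 80 / 399.4 ≈ 0.2003
Gain = 20 log₁₀(0.2003) ≈ -13.97 dB
∠T = 0.00° − 172.52° = -172.52°

-14.0 dB, -172.5°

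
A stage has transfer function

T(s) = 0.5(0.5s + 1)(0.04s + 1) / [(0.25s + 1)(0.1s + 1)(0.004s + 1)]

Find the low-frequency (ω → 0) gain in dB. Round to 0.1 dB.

T(0) = 0.5 · 1 / 1 = 0.5
20 log₁₀(0.5) ≈ -6.02 dB

-6.0 dB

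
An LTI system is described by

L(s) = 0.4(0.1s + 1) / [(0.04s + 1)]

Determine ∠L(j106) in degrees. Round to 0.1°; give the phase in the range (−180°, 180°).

At ω = 106 rad/s:
zero (1 + j106·0.1) = 1 + j10.6 → |·| ≈ 10.647, ∠ ≈ 84.61°
pole (1 + j106·0.04) = 1 + j4.24 → |·| ≈ 4.3563, ∠ ≈ 76.73°
∠L = (84.61°) − (76.73°) = 7.88°

7.9°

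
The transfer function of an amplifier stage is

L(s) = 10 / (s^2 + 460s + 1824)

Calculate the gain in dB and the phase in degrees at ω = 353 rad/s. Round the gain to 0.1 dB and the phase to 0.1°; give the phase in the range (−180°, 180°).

Substitute s = j353:
Numerator: 10 = 10 + j0
Denominator: (j353)^2 + 460(j353) + 1824 = -122785 + j162380
|N| = √(10² + 0²) ≈ 10, ∠N ≈ 0.00°
|D| = √(122785² + 162380²) ≈ 2.0358e+05, ∠D ≈ 127.10°
|L| = 10 / 2.0358e+05 ≈ 4.9121e-05
Gain = 20 log₁₀(4.9121e-05) ≈ -86.17 dB
∠L = 0.00° − 127.10° = -127.10°

-86.2 dB, -127.1°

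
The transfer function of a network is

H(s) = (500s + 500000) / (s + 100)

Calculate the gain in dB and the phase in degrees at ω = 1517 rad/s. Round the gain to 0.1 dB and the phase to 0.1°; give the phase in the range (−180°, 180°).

Substitute s = j1517:
Numerator: 500(j1517) + 500000 = 500000 + j758500
Denominator: (j1517) + 100 = 100 + j1517
|N| = √(500000² + 758500²) ≈ 9.0847e+05, ∠N ≈ 56.61°
|D| = √(100² + 1517²) ≈ 1520.3, ∠D ≈ 86.23°
|H| = 9.0847e+05 / 1520.3 ≈ 597.56
Gain = 20 log₁₀(597.56) ≈ 55.53 dB
∠H = 56.61° − 86.23° = -29.62°

55.5 dB, -29.6°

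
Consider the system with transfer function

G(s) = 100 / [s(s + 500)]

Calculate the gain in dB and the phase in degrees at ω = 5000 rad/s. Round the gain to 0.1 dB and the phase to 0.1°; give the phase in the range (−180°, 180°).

At s = jω = j5000:
pole (s+500): 500 + j5000 → |·| = √(500²+5000²) = √25250000 ≈ 5024.9, ∠ = arctan(5000/500) ≈ 84.29°
pole at origin: |s| = 5000, ∠ = 90.00° (in denominator)
|G| = 100 / 2.5124e+07 ≈ 3.9803e-06
Gain = 20 log₁₀(3.9803e-06) ≈ -108.00 dB
∠G = 0.00° − 174.29° = -174.29°

-108.0 dB, -174.3°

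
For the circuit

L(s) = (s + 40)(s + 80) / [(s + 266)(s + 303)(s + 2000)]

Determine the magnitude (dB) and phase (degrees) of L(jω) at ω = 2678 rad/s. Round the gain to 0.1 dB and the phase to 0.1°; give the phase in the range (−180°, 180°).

At s = jω = j2678:
zero (s+40): 40 + j2678 → |·| = √(40²+2678²) = √7173284 ≈ 2678.3, ∠ = arctan(2678/40) ≈ 89.14°
zero (s+80): 80 + j2678 → |·| = √(80²+2678²) = √7178084 ≈ 2679.2, ∠ = arctan(2678/80) ≈ 88.29°
pole (s+266): 266 + j2678 → |·| = √(266²+2678²) = √7242440 ≈ 2691.2, ∠ = arctan(2678/266) ≈ 84.33°
pole (s+303): 303 + j2678 → |·| = √(303²+2678²) = √7263493 ≈ 2695.1, ∠ = arctan(2678/303) ≈ 83.54°
pole (s+2000): 2000 + j2678 → |·| = √(2000²+2678²) = √11171684 ≈ 3342.4, ∠ = arctan(2678/2000) ≈ 53.25°
|L| = 1 · 7.1757e+06 / 2.4243e+10 ≈ 0.00029599
Gain = 20 log₁₀(0.00029599) ≈ -70.57 dB
∠L = 177.43° − 221.12° = -43.69°

-70.6 dB, -43.7°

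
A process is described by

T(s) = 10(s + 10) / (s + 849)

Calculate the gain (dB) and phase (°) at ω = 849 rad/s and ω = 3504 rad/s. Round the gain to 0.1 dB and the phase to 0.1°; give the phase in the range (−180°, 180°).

At s = jω = j849:
zero (s+10): 10 + j849 → |·| = √(10²+849²) = √720901 ≈ 849.06, ∠ = arctan(849/10) ≈ 89.33°
pole (s+849): 849 + j849 → |·| = √(849²+849²) = √1441602 ≈ 1200.7, ∠ = arctan(849/849) ≈ 45.00°
|T| = 10 · 849.06 / 1200.7 ≈ 7.0714
Gain = 20 log₁₀(7.0714) ≈ 16.99 dB
∠T = 89.33° − 45.00° = 44.33°

At s = jω = j3504:
zero (s+10): 10 + j3504 → |·| = √(10²+3504²) = √12278116 ≈ 3504, ∠ = arctan(3504/10) ≈ 89.84°
pole (s+849): 849 + j3504 → |·| = √(849²+3504²) = √12998817 ≈ 3605.4, ∠ = arctan(3504/849) ≈ 76.38°
|T| = 10 · 3504 / 3605.4 ≈ 9.7188
Gain = 20 log₁₀(9.7188) ≈ 19.75 dB
∠T = 89.84° − 76.38° = 13.46°

ω = 849: 17.0 dB, 44.3°; ω = 3504: 19.8 dB, 13.5°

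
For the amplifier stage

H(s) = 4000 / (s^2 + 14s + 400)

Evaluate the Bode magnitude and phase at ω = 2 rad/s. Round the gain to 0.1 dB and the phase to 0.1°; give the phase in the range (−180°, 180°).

At s = jω = j2:
quadratic: (j2)² + 14·j2 + 400 = 396 + j28 → |·| ≈ 396.99, ∠ ≈ 4.04°
|H| = 4000 / 396.99 ≈ 10.076
Gain = 20 log₁₀(10.076) ≈ 20.07 dB
∠H = 0.00° − 4.04° = -4.04°

20.1 dB, -4.0°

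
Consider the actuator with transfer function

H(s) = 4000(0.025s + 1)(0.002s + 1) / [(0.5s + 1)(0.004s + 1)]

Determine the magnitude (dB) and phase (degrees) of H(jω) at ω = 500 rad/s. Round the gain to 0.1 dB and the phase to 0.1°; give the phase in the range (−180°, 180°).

42.1 dB, -22.8°

At ω = 500 rad/s:
zero (1 + j500·0.025) = 1 + j12.5 → |·| ≈ 12.54, ∠ ≈ 85.43°
zero (1 + j500·0.002) = 1 + j1 → |·| ≈ 1.4142, ∠ ≈ 45.00°
pole (1 + j500·0.5) = 1 + j250 → |·| ≈ 250, ∠ ≈ 89.77°
pole (1 + j500·0.004) = 1 + j2 → |·| ≈ 2.2361, ∠ ≈ 63.43°
|H| = 4000 · 12.54 · 1.4142 / (250 · 2.2361) ≈ 126.89
Gain = 20 log₁₀(126.89) ≈ 42.07 dB
∠H = (85.43° + 45.00°) − (89.77° + 63.43°) = -22.77°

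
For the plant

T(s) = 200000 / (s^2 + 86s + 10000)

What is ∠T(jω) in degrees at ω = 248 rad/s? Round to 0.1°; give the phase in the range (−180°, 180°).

-157.5°

At s = jω = j248:
quadratic: (j248)² + 86·j248 + 10000 = -51504 + j21328 → |·| ≈ 55745, ∠ ≈ 157.51°
∠T = 0.00° − 157.51° = -157.51°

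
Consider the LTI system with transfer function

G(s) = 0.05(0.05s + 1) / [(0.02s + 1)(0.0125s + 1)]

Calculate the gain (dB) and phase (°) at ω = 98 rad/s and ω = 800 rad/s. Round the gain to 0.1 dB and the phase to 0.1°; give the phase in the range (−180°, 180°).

At ω = 98 rad/s:
zero (1 + j98·0.05) = 1 + j4.9 → |·| ≈ 5.001, ∠ ≈ 78.47°
pole (1 + j98·0.02) = 1 + j1.96 → |·| ≈ 2.2004, ∠ ≈ 62.97°
pole (1 + j98·0.0125) = 1 + j1.225 → |·| ≈ 1.5813, ∠ ≈ 50.77°
|G| = 0.05 · 5.001 / (2.2004 · 1.5813) ≈ 0.071864
Gain = 20 log₁₀(0.071864) ≈ -22.87 dB
∠G = (78.47°) − (62.97° + 50.77°) = -35.27°

At ω = 800 rad/s:
zero (1 + j800·0.05) = 1 + j40 → |·| ≈ 40.012, ∠ ≈ 88.57°
pole (1 + j800·0.02) = 1 + j16 → |·| ≈ 16.031, ∠ ≈ 86.42°
pole (1 + j800·0.0125) = 1 + j10 → |·| ≈ 10.05, ∠ ≈ 84.29°
|G| = 0.05 · 40.012 / (16.031 · 10.05) ≈ 0.012417
Gain = 20 log₁₀(0.012417) ≈ -38.12 dB
∠G = (88.57°) − (86.42° + 84.29°) = -82.14°

ω = 98: -22.9 dB, -35.3°; ω = 800: -38.1 dB, -82.1°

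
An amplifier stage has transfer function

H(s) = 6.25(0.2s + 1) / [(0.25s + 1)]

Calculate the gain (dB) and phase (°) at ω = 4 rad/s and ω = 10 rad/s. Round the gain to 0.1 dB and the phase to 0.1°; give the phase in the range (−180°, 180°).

ω = 4: 15.1 dB, -6.3°; ω = 10: 14.3 dB, -4.8°

At ω = 4 rad/s:
zero (1 + j4·0.2) = 1 + j0.8 → |·| ≈ 1.2806, ∠ ≈ 38.66°
pole (1 + j4·0.25) = 1 + j1 → |·| ≈ 1.4142, ∠ ≈ 45.00°
|H| = 6.25 · 1.2806 / (1.4142) ≈ 5.6596
Gain = 20 log₁₀(5.6596) ≈ 15.06 dB
∠H = (38.66°) − (45.00°) = -6.34°

At ω = 10 rad/s:
zero (1 + j10·0.2) = 1 + j2 → |·| ≈ 2.2361, ∠ ≈ 63.43°
pole (1 + j10·0.25) = 1 + j2.5 → |·| ≈ 2.6926, ∠ ≈ 68.20°
|H| = 6.25 · 2.2361 / (2.6926) ≈ 5.1904
Gain = 20 log₁₀(5.1904) ≈ 14.30 dB
∠H = (63.43°) − (68.20°) = -4.77°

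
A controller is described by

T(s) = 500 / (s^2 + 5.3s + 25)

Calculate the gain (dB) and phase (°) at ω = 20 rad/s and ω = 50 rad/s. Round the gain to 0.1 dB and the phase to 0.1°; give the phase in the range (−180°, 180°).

ω = 20: 2.2 dB, -164.2°; ω = 50: -13.9 dB, -173.9°

At s = jω = j20:
quadratic: (j20)² + 5.3·j20 + 25 = -375 + j106 → |·| ≈ 389.69, ∠ ≈ 164.22°
|T| = 500 / 389.69 ≈ 1.2831
Gain = 20 log₁₀(1.2831) ≈ 2.17 dB
∠T = 0.00° − 164.22° = -164.22°

At s = jω = j50:
quadratic: (j50)² + 5.3·j50 + 25 = -2475 + j265 → |·| ≈ 2489.1, ∠ ≈ 173.89°
|T| = 500 / 2489.1 ≈ 0.20088
Gain = 20 log₁₀(0.20088) ≈ -13.94 dB
∠T = 0.00° − 173.89° = -173.89°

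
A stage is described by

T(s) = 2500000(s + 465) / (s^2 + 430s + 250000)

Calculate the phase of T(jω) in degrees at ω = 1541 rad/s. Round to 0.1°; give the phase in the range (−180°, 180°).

-89.5°

At s = jω = j1541:
zero (s+465): 465 + j1541 → |·| = √(465²+1541²) = √2590906 ≈ 1609.6, ∠ = arctan(1541/465) ≈ 73.21°
quadratic: (j1541)² + 430·j1541 + 250000 = -2124681 + j662630 → |·| ≈ 2.2256e+06, ∠ ≈ 162.68°
∠T = 73.21° − 162.68° = -89.47°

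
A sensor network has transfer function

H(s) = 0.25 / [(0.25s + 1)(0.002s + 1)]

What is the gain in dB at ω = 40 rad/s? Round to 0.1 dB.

-32.1 dB

At ω = 40 rad/s:
pole (1 + j40·0.25) = 1 + j10 → |·| ≈ 10.05, ∠ ≈ 84.29°
pole (1 + j40·0.002) = 1 + j0.08 → |·| ≈ 1.0032, ∠ ≈ 4.57°
|H| = 0.25 · 1 / (10.05 · 1.0032) ≈ 0.024796
Gain = 20 log₁₀(0.024796) ≈ -32.11 dB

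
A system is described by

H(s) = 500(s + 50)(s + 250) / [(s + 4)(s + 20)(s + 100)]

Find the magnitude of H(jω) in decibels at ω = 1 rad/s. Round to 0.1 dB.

57.6 dB

At s = jω = j1:
zero (s+50): 50 + j1 → |·| = √(50²+1²) = √2501 ≈ 50.01, ∠ = arctan(1/50) ≈ 1.15°
zero (s+250): 250 + j1 → |·| = √(250²+1²) = √62501 ≈ 250, ∠ = arctan(1/250) ≈ 0.23°
pole (s+4): 4 + j1 → |·| = √(4²+1²) = √17 ≈ 4.1231, ∠ = arctan(1/4) ≈ 14.04°
pole (s+20): 20 + j1 → |·| = √(20²+1²) = √401 ≈ 20.025, ∠ = arctan(1/20) ≈ 2.86°
pole (s+100): 100 + j1 → |·| = √(100²+1²) = √10001 ≈ 100, ∠ = arctan(1/100) ≈ 0.57°
|H| = 500 · 12502 / 8256.5 ≈ 757.1
Gain = 20 log₁₀(757.1) ≈ 57.58 dB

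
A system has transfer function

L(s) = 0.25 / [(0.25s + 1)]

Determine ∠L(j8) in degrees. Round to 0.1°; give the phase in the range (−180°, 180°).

-63.4°

At ω = 8 rad/s:
pole (1 + j8·0.25) = 1 + j2 → |·| ≈ 2.2361, ∠ ≈ 63.43°
∠L = (0°) − (63.43°) = -63.43°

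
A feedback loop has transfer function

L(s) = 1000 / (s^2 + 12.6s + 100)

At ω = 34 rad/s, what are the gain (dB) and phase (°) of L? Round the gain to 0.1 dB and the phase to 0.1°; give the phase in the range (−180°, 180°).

-1.1 dB, -157.9°

At s = jω = j34:
quadratic: (j34)² + 12.6·j34 + 100 = -1056 + j428.4 → |·| ≈ 1139.6, ∠ ≈ 157.92°
|L| = 1000 / 1139.6 ≈ 0.8775
Gain = 20 log₁₀(0.8775) ≈ -1.14 dB
∠L = 0.00° − 157.92° = -157.92°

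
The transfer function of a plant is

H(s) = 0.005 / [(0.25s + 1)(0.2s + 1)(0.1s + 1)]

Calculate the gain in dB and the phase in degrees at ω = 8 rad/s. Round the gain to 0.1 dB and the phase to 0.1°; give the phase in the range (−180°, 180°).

At ω = 8 rad/s:
pole (1 + j8·0.25) = 1 + j2 → |·| ≈ 2.2361, ∠ ≈ 63.43°
pole (1 + j8·0.2) = 1 + j1.6 → |·| ≈ 1.8868, ∠ ≈ 57.99°
pole (1 + j8·0.1) = 1 + j0.8 → |·| ≈ 1.2806, ∠ ≈ 38.66°
|H| = 0.005 · 1 / (2.2361 · 1.8868 · 1.2806) ≈ 0.00092542
Gain = 20 log₁₀(0.00092542) ≈ -60.67 dB
∠H = (0°) − (63.43° + 57.99° + 38.66°) = -160.08°

-60.7 dB, -160.1°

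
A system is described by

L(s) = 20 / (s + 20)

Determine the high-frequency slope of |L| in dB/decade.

Each pole contributes −20 dB/decade at high frequency; each zero contributes +20 dB/decade.
Net: 0 zero(s) − 1 pole(s) → -20 dB/decade.

-20 dB/decade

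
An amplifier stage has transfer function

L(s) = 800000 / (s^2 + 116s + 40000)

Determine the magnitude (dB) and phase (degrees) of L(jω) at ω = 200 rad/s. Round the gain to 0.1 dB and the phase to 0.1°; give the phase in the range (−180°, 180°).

At s = jω = j200:
quadratic: (j200)² + 116·j200 + 40000 = 0 + j23200 → |·| ≈ 23200, ∠ ≈ 90.00°
|L| = 800000 / 23200 ≈ 34.483
Gain = 20 log₁₀(34.483) ≈ 30.75 dB
∠L = 0.00° − 90.00° = -90.00°

30.8 dB, -90.0°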